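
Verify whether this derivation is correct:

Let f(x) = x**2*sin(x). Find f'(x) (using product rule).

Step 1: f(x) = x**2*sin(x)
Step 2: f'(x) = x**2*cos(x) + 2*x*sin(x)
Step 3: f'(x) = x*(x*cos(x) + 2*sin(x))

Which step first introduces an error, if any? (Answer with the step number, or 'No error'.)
No error

All steps in this derivation are correct.
The final answer f'(x) = x*(x*cos(x) + 2*sin(x)) is valid.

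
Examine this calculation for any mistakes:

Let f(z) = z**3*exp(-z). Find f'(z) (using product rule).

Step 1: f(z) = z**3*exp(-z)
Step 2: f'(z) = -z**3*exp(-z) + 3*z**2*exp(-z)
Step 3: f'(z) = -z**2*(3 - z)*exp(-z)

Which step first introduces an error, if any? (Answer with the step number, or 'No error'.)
Step 3

Step 3 is incorrect due to a sign flip.
The step shows: -z**2*(3 - z)*exp(-z)
The correct value should be: z**2*(3 - z)*exp(-z)

Explanation: The sign of the whole expression was flipped: the term z**2*(3 - z)*exp(-z) was incorrectly written as -z**2*(3 - z)*exp(-z)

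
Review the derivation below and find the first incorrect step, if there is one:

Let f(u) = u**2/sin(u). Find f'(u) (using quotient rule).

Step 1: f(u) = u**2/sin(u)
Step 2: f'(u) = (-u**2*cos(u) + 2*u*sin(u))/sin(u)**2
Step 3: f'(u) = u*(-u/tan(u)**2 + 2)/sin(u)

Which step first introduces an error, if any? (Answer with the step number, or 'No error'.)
Step 3

Step 3 is incorrect due to a wrong exponent.
The step shows: u*(-u/tan(u)**2 + 2)/sin(u)
The correct value should be: u*(-u/tan(u) + 2)/sin(u)

Explanation: The exponent -1 on tan(u) was incorrectly written as -2: the term u*(-u/tan(u) + 2)/sin(u) was incorrectly written as u*(-u/tan(u)**2 + 2)/sin(u)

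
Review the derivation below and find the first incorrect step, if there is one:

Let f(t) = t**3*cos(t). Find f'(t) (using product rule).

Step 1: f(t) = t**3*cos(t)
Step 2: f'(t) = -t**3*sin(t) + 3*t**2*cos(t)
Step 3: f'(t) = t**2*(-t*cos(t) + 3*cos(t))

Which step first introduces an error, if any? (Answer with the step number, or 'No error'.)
Step 3

Step 3 is incorrect due to a wrong trig function.
The step shows: t**2*(-t*cos(t) + 3*cos(t))
The correct value should be: t**2*(-t*sin(t) + 3*cos(t))

Explanation: sin(t) was incorrectly written as cos(t): the term t**2*(-t*sin(t) + 3*cos(t)) was incorrectly written as t**2*(-t*cos(t) + 3*cos(t))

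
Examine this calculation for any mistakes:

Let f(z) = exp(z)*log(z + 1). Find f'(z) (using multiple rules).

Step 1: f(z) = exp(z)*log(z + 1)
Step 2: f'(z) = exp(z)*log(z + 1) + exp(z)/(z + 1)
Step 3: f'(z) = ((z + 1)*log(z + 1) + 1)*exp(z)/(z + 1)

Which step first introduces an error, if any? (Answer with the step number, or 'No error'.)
No error

All steps in this derivation are correct.
The final answer f'(z) = ((z + 1)*log(z + 1) + 1)*exp(z)/(z + 1) is valid.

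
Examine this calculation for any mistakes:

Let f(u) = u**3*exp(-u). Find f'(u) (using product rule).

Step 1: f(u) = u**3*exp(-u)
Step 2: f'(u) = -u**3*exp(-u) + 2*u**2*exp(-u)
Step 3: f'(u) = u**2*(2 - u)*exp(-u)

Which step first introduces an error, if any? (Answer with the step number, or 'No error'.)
Step 2

Step 2 is incorrect due to a wrong coefficient.
The step shows: -u**3*exp(-u) + 2*u**2*exp(-u)
The correct value should be: -u**3*exp(-u) + 3*u**2*exp(-u)

Explanation: The coefficient 3 was incorrectly written as 2: the term 3*u**2*exp(-u) was incorrectly written as 2*u**2*exp(-u)
The later steps are derived from this incorrect expression, so the error originates in Step 2.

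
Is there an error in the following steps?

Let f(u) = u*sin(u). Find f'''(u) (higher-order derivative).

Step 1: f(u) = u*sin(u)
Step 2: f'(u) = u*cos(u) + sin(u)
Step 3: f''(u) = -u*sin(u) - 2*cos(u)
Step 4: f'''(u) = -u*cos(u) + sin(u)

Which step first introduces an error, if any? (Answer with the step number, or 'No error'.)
Step 3

Step 3 is incorrect due to a sign flip.
The step shows: -u*sin(u) - 2*cos(u)
The correct value should be: -u*sin(u) + 2*cos(u)

Explanation: The sign of one term was flipped: the term 2*cos(u) was incorrectly written as -2*cos(u)
The later steps are derived from this incorrect expression, so the error originates in Step 3.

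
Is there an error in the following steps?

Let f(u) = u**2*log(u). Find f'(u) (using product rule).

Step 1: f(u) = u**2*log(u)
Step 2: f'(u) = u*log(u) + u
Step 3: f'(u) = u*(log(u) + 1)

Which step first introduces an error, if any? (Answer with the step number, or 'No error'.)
Step 2

Step 2 is incorrect due to a wrong coefficient.
The step shows: u*log(u) + u
The correct value should be: 2*u*log(u) + u

Explanation: The coefficient 2 was incorrectly written as 1: the term 2*u*log(u) was incorrectly written as u*log(u)
The later steps are derived from this incorrect expression, so the error originates in Step 2.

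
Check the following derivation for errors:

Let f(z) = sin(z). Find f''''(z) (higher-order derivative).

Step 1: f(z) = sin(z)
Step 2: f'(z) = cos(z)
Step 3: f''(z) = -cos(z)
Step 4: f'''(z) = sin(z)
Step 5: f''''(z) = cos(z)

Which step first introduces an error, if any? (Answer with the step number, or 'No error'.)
Step 3

Step 3 is incorrect due to a wrong trig function.
The step shows: -cos(z)
The correct value should be: -sin(z)

Explanation: sin(z) was incorrectly written as cos(z): the term -sin(z) was incorrectly written as -cos(z)
The later steps are derived from this incorrect expression, so the error originates in Step 3.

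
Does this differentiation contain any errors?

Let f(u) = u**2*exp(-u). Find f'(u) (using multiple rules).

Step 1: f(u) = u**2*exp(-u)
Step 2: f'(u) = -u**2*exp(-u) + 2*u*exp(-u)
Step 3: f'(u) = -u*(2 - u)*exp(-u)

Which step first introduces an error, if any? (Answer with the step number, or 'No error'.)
Step 3

Step 3 is incorrect due to a sign flip.
The step shows: -u*(2 - u)*exp(-u)
The correct value should be: u*(2 - u)*exp(-u)

Explanation: The sign of the whole expression was flipped: the term u*(2 - u)*exp(-u) was incorrectly written as -u*(2 - u)*exp(-u)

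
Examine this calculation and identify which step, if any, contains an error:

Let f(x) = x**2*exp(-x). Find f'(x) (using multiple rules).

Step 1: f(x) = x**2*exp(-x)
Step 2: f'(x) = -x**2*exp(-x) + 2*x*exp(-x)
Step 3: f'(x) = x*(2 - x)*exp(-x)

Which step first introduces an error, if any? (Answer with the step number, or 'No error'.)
No error

All steps in this derivation are correct.
The final answer f'(x) = x*(2 - x)*exp(-x) is valid.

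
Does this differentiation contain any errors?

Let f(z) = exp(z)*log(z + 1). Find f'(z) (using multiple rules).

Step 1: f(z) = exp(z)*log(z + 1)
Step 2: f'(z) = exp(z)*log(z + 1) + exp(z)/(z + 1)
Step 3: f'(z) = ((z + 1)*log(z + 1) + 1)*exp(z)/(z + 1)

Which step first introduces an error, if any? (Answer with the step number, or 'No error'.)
No error

All steps in this derivation are correct.
The final answer f'(z) = ((z + 1)*log(z + 1) + 1)*exp(z)/(z + 1) is valid.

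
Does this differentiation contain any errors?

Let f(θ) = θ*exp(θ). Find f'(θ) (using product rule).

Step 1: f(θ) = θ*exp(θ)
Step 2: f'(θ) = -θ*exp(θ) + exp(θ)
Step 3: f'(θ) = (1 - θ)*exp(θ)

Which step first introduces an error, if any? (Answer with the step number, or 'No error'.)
Step 2

Step 2 is incorrect due to a sign flip.
The step shows: -θ*exp(θ) + exp(θ)
The correct value should be: θ*exp(θ) + exp(θ)

Explanation: The sign of one term was flipped: the term θ*exp(θ) was incorrectly written as -θ*exp(θ)
The later steps are derived from this incorrect expression, so the error originates in Step 2.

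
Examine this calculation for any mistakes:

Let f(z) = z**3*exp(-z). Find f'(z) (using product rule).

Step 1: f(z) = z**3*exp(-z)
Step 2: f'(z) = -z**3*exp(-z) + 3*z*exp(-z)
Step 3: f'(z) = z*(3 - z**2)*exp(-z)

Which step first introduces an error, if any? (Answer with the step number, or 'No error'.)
Step 2

Step 2 is incorrect due to a wrong exponent.
The step shows: -z**3*exp(-z) + 3*z*exp(-z)
The correct value should be: -z**3*exp(-z) + 3*z**2*exp(-z)

Explanation: The exponent 2 on z was incorrectly written as 1: the term 3*z**2*exp(-z) was incorrectly written as 3*z*exp(-z)
The later steps are derived from this incorrect expression, so the error originates in Step 2.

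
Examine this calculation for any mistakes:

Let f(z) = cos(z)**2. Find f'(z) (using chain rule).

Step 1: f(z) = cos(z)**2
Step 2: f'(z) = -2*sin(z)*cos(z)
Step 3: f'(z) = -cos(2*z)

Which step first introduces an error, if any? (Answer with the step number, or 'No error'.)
Step 3

Step 3 is incorrect due to a wrong trig function.
The step shows: -cos(2*z)
The correct value should be: -sin(2*z)

Explanation: sin(2*z) was incorrectly written as cos(2*z): the term -sin(2*z) was incorrectly written as -cos(2*z)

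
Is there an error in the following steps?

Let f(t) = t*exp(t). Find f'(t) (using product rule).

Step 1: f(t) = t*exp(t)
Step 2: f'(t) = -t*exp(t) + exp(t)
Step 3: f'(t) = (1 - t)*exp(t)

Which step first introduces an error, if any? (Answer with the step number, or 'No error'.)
Step 2

Step 2 is incorrect due to a sign flip.
The step shows: -t*exp(t) + exp(t)
The correct value should be: t*exp(t) + exp(t)

Explanation: The sign of one term was flipped: the term t*exp(t) was incorrectly written as -t*exp(t)
The later steps are derived from this incorrect expression, so the error originates in Step 2.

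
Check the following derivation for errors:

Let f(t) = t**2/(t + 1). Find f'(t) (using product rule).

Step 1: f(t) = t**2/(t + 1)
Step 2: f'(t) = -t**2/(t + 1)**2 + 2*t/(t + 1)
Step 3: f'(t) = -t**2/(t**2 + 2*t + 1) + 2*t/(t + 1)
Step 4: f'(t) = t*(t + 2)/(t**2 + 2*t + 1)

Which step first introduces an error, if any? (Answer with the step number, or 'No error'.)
No error

All steps in this derivation are correct.
The final answer f'(t) = t*(t + 2)/(t**2 + 2*t + 1) is valid.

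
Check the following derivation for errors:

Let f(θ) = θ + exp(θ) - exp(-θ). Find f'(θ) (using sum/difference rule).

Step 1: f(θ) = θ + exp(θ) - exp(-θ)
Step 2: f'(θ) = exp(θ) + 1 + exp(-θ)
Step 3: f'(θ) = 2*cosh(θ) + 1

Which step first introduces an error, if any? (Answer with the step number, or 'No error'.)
No error

All steps in this derivation are correct.
The final answer f'(θ) = 2*cosh(θ) + 1 is valid.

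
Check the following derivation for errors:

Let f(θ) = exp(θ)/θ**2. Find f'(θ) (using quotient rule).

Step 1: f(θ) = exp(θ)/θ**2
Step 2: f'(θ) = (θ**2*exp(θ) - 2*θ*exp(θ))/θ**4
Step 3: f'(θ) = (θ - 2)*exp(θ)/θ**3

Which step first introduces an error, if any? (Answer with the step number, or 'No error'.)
No error

All steps in this derivation are correct.
The final answer f'(θ) = (θ - 2)*exp(θ)/θ**3 is valid.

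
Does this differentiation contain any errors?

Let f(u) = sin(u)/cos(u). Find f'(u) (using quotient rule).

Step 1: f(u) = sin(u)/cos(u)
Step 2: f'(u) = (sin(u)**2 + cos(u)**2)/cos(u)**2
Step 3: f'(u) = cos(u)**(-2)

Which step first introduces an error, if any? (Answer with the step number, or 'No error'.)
No error

All steps in this derivation are correct.
The final answer f'(u) = cos(u)**(-2) is valid.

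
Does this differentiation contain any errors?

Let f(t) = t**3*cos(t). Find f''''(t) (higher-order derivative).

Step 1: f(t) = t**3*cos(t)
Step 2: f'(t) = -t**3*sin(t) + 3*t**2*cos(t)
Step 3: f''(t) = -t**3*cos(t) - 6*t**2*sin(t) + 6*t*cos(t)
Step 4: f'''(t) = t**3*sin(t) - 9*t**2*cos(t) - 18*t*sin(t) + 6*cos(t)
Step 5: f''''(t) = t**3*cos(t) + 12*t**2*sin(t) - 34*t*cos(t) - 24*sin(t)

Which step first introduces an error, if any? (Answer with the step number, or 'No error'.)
Step 5

Step 5 is incorrect due to a wrong coefficient.
The step shows: t**3*cos(t) + 12*t**2*sin(t) - 34*t*cos(t) - 24*sin(t)
The correct value should be: t**3*cos(t) + 12*t**2*sin(t) - 36*t*cos(t) - 24*sin(t)

Explanation: The coefficient -36 was incorrectly written as -34: the term -36*t*cos(t) was incorrectly written as -34*t*cos(t)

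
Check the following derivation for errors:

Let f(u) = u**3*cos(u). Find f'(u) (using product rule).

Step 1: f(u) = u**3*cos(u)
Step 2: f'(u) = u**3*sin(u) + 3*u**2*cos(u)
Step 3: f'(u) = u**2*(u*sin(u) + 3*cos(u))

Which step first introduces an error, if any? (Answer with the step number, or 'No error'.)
Step 2

Step 2 is incorrect due to a sign flip.
The step shows: u**3*sin(u) + 3*u**2*cos(u)
The correct value should be: -u**3*sin(u) + 3*u**2*cos(u)

Explanation: The sign of one term was flipped: the term -u**3*sin(u) was incorrectly written as u**3*sin(u)
The later steps are derived from this incorrect expression, so the error originates in Step 2.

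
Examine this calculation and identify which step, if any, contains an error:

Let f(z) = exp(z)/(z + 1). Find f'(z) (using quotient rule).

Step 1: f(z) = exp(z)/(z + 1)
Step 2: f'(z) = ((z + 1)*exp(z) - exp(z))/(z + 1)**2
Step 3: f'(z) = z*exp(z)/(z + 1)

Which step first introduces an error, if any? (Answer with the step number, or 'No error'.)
Step 3

Step 3 is incorrect due to a wrong exponent.
The step shows: z*exp(z)/(z + 1)
The correct value should be: z*exp(z)/(z + 1)**2

Explanation: The exponent -2 on z + 1 was incorrectly written as -1: the term z*exp(z)/(z + 1)**2 was incorrectly written as z*exp(z)/(z + 1)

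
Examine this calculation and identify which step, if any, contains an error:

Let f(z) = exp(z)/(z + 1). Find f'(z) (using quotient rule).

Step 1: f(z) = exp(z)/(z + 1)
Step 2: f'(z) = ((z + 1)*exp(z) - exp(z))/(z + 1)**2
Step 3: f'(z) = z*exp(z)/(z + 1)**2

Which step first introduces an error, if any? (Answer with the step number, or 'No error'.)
No error

All steps in this derivation are correct.
The final answer f'(z) = z*exp(z)/(z + 1)**2 is valid.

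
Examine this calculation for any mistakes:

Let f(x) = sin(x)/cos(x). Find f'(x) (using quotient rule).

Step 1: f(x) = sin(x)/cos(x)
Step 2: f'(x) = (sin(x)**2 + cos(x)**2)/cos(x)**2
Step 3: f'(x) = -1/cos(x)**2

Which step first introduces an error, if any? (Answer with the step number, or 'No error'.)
Step 3

Step 3 is incorrect due to a sign flip.
The step shows: -1/cos(x)**2
The correct value should be: cos(x)**(-2)

Explanation: The sign of the whole expression was flipped: the term cos(x)**(-2) was incorrectly written as -1/cos(x)**2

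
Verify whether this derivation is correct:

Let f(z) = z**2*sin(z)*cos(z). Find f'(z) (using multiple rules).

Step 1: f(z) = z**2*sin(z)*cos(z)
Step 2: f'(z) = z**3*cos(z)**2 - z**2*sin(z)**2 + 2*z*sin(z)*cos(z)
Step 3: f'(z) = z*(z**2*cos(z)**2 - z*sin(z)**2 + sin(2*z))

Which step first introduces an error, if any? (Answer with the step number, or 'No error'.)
Step 2

Step 2 is incorrect due to a wrong exponent.
The step shows: z**3*cos(z)**2 - z**2*sin(z)**2 + 2*z*sin(z)*cos(z)
The correct value should be: -z**2*sin(z)**2 + z**2*cos(z)**2 + 2*z*sin(z)*cos(z)

Explanation: The exponent 2 on z was incorrectly written as 3: the term z**2*cos(z)**2 was incorrectly written as z**3*cos(z)**2
The later steps are derived from this incorrect expression, so the error originates in Step 2.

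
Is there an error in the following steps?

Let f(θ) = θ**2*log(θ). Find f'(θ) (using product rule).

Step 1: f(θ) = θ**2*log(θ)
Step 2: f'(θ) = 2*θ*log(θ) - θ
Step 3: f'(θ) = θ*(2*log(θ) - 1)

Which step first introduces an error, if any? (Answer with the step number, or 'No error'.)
Step 2

Step 2 is incorrect due to a sign flip.
The step shows: 2*θ*log(θ) - θ
The correct value should be: 2*θ*log(θ) + θ

Explanation: The sign of one term was flipped: the term θ was incorrectly written as -θ
The later steps are derived from this incorrect expression, so the error originates in Step 2.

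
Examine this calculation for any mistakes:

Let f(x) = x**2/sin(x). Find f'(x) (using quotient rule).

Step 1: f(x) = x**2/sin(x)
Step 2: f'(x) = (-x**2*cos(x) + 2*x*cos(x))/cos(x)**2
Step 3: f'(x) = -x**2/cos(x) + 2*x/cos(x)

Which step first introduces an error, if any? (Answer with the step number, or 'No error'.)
Step 2

Step 2 is incorrect due to a wrong trig function.
The step shows: (-x**2*cos(x) + 2*x*cos(x))/cos(x)**2
The correct value should be: (-x**2*cos(x) + 2*x*sin(x))/sin(x)**2

Explanation: sin(x) was incorrectly written as cos(x): the term (-x**2*cos(x) + 2*x*sin(x))/sin(x)**2 was incorrectly written as (-x**2*cos(x) + 2*x*cos(x))/cos(x)**2
The later steps are derived from this incorrect expression, so the error originates in Step 2.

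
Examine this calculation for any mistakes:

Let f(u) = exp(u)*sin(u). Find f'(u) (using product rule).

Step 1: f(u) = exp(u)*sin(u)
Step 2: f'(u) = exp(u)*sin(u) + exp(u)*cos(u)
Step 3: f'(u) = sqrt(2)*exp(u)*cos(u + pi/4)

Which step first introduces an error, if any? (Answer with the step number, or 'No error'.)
Step 3

Step 3 is incorrect due to a wrong trig function.
The step shows: sqrt(2)*exp(u)*cos(u + pi/4)
The correct value should be: sqrt(2)*exp(u)*sin(u + pi/4)

Explanation: sin(u + pi/4) was incorrectly written as cos(u + pi/4): the term sqrt(2)*exp(u)*sin(u + pi/4) was incorrectly written as sqrt(2)*exp(u)*cos(u + pi/4)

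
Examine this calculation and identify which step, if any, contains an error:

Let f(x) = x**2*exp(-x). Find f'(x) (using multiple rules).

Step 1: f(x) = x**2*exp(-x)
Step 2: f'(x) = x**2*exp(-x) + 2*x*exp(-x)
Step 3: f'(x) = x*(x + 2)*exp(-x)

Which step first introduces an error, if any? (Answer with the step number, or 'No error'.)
Step 2

Step 2 is incorrect due to a sign flip.
The step shows: x**2*exp(-x) + 2*x*exp(-x)
The correct value should be: -x**2*exp(-x) + 2*x*exp(-x)

Explanation: The sign of one term was flipped: the term -x**2*exp(-x) was incorrectly written as x**2*exp(-x)
The later steps are derived from this incorrect expression, so the error originates in Step 2.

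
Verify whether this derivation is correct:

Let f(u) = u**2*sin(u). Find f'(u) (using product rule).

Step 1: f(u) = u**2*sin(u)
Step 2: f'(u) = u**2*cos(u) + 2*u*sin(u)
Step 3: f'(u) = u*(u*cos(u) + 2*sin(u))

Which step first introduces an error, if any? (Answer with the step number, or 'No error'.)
No error

All steps in this derivation are correct.
The final answer f'(u) = u*(u*cos(u) + 2*sin(u)) is valid.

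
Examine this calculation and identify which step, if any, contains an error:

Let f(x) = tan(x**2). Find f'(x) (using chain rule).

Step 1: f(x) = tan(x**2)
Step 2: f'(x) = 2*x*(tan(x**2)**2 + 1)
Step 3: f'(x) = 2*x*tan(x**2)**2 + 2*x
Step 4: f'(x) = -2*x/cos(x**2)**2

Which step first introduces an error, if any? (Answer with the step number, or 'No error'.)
Step 4

Step 4 is incorrect due to a sign flip.
The step shows: -2*x/cos(x**2)**2
The correct value should be: 2*x/cos(x**2)**2

Explanation: The sign of the whole expression was flipped: the term 2*x/cos(x**2)**2 was incorrectly written as -2*x/cos(x**2)**2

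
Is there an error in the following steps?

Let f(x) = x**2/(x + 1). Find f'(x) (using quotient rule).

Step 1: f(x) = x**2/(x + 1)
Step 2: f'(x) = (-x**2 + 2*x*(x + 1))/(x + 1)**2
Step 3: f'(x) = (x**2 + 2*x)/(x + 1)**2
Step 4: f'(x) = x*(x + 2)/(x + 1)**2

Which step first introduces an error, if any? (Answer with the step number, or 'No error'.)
No error

All steps in this derivation are correct.
The final answer f'(x) = x*(x + 2)/(x + 1)**2 is valid.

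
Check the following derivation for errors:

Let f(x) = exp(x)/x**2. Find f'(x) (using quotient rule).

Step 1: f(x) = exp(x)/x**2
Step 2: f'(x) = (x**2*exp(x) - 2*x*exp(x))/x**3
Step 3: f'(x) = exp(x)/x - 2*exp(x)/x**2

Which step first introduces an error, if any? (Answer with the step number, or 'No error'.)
Step 2

Step 2 is incorrect due to a wrong exponent.
The step shows: (x**2*exp(x) - 2*x*exp(x))/x**3
The correct value should be: (x**2*exp(x) - 2*x*exp(x))/x**4

Explanation: The exponent -4 on x was incorrectly written as -3: the term (x**2*exp(x) - 2*x*exp(x))/x**4 was incorrectly written as (x**2*exp(x) - 2*x*exp(x))/x**3
The later steps are derived from this incorrect expression, so the error originates in Step 2.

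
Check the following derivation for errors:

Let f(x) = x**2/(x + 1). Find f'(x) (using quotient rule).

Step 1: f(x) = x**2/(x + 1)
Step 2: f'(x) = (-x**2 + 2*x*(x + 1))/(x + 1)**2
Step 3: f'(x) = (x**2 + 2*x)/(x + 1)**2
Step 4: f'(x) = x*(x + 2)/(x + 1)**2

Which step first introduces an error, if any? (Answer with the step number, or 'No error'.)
No error

All steps in this derivation are correct.
The final answer f'(x) = x*(x + 2)/(x + 1)**2 is valid.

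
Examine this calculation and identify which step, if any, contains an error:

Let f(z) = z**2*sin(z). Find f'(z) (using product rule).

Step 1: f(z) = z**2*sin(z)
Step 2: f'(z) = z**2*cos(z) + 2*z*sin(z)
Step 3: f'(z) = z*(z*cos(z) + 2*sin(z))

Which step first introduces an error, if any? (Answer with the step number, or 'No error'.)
No error

All steps in this derivation are correct.
The final answer f'(z) = z*(z*cos(z) + 2*sin(z)) is valid.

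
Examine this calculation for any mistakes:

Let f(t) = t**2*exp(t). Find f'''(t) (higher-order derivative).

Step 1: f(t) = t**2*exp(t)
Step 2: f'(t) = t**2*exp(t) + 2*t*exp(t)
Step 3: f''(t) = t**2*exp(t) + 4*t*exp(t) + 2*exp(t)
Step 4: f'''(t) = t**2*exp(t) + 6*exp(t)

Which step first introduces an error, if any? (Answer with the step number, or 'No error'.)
Step 4

Step 4 is incorrect due to a dropped term.
The step shows: t**2*exp(t) + 6*exp(t)
The correct value should be: t**2*exp(t) + 6*t*exp(t) + 6*exp(t)

Explanation: A term was dropped: the term 6*t*exp(t) was incorrectly omitted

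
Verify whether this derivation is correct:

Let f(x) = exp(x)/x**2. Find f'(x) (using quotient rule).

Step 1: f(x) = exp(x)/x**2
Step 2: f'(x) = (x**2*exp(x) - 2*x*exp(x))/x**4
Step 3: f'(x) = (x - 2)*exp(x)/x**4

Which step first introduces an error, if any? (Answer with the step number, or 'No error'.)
Step 3

Step 3 is incorrect due to a wrong exponent.
The step shows: (x - 2)*exp(x)/x**4
The correct value should be: (x - 2)*exp(x)/x**3

Explanation: The exponent -3 on x was incorrectly written as -4: the term (x - 2)*exp(x)/x**3 was incorrectly written as (x - 2)*exp(x)/x**4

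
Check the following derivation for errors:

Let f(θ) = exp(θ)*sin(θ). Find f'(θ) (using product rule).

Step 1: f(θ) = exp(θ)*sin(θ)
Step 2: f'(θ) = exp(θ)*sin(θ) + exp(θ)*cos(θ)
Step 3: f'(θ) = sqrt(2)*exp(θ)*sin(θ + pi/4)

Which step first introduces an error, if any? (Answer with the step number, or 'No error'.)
No error

All steps in this derivation are correct.
The final answer f'(θ) = sqrt(2)*exp(θ)*sin(θ + pi/4) is valid.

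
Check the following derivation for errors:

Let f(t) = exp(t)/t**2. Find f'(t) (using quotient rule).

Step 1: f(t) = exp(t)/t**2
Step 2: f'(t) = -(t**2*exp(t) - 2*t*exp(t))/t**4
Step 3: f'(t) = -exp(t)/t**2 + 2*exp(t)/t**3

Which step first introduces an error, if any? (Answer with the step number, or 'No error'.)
Step 2

Step 2 is incorrect due to a sign flip.
The step shows: -(t**2*exp(t) - 2*t*exp(t))/t**4
The correct value should be: (t**2*exp(t) - 2*t*exp(t))/t**4

Explanation: The sign of the whole expression was flipped: the term (t**2*exp(t) - 2*t*exp(t))/t**4 was incorrectly written as -(t**2*exp(t) - 2*t*exp(t))/t**4
The later steps are derived from this incorrect expression, so the error originates in Step 2.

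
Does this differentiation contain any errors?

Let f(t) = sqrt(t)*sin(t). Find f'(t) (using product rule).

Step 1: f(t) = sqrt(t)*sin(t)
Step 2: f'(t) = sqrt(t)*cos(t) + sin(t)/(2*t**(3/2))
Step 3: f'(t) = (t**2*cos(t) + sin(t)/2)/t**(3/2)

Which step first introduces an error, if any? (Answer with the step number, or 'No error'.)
Step 2

Step 2 is incorrect due to a wrong exponent.
The step shows: sqrt(t)*cos(t) + sin(t)/(2*t**(3/2))
The correct value should be: sqrt(t)*cos(t) + sin(t)/(2*sqrt(t))

Explanation: The exponent -1/2 on t was incorrectly written as -3/2: the term sin(t)/(2*sqrt(t)) was incorrectly written as sin(t)/(2*t**(3/2))
The later steps are derived from this incorrect expression, so the error originates in Step 2.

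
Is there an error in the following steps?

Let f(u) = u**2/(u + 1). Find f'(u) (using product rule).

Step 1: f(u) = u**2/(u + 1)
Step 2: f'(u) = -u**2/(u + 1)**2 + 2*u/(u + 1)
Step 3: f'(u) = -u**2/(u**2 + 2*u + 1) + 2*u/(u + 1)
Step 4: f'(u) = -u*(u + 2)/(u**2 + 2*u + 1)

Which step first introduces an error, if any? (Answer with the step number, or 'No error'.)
Step 4

Step 4 is incorrect due to a sign flip.
The step shows: -u*(u + 2)/(u**2 + 2*u + 1)
The correct value should be: u*(u + 2)/(u**2 + 2*u + 1)

Explanation: The sign of the whole expression was flipped: the term u*(u + 2)/(u**2 + 2*u + 1) was incorrectly written as -u*(u + 2)/(u**2 + 2*u + 1)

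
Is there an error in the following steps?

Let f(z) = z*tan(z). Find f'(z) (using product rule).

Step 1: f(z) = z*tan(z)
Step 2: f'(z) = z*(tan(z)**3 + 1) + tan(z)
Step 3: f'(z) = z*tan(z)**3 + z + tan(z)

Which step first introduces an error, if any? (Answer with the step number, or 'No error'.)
Step 2

Step 2 is incorrect due to a wrong exponent.
The step shows: z*(tan(z)**3 + 1) + tan(z)
The correct value should be: z*(tan(z)**2 + 1) + tan(z)

Explanation: The exponent 2 on tan(z) was incorrectly written as 3: the term z*(tan(z)**2 + 1) was incorrectly written as z*(tan(z)**3 + 1)
The later steps are derived from this incorrect expression, so the error originates in Step 2.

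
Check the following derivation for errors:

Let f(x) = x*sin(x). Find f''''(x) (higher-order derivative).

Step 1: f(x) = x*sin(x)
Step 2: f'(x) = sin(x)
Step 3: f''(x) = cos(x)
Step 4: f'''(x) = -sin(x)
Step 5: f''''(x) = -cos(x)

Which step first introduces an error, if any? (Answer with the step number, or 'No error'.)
Step 2

Step 2 is incorrect due to a dropped term.
The step shows: sin(x)
The correct value should be: x*cos(x) + sin(x)

Explanation: A term was dropped: the term x*cos(x) was incorrectly omitted
The later steps are derived from this incorrect expression, so the error originates in Step 2.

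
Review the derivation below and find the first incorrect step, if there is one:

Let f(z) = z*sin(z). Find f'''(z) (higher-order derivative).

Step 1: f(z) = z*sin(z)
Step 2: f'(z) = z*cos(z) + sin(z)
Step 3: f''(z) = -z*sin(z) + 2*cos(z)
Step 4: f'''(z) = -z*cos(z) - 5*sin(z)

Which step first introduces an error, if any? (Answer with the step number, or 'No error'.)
Step 4

Step 4 is incorrect due to a wrong coefficient.
The step shows: -z*cos(z) - 5*sin(z)
The correct value should be: -z*cos(z) - 3*sin(z)

Explanation: The coefficient -3 was incorrectly written as -5: the term -3*sin(z) was incorrectly written as -5*sin(z)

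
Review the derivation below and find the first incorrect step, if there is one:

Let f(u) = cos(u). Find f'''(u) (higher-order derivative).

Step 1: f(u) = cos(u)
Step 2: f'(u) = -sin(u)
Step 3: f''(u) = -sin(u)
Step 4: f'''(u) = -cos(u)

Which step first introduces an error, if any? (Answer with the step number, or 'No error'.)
Step 3

Step 3 is incorrect due to a wrong trig function.
The step shows: -sin(u)
The correct value should be: -cos(u)

Explanation: cos(u) was incorrectly written as sin(u): the term -cos(u) was incorrectly written as -sin(u)
The later steps are derived from this incorrect expression, so the error originates in Step 3.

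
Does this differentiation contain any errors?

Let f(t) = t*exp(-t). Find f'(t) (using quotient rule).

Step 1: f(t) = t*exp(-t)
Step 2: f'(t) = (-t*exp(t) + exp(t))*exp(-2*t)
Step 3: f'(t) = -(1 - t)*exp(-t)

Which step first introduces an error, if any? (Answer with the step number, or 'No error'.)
Step 3

Step 3 is incorrect due to a sign flip.
The step shows: -(1 - t)*exp(-t)
The correct value should be: (1 - t)*exp(-t)

Explanation: The sign of the whole expression was flipped: the term (1 - t)*exp(-t) was incorrectly written as -(1 - t)*exp(-t)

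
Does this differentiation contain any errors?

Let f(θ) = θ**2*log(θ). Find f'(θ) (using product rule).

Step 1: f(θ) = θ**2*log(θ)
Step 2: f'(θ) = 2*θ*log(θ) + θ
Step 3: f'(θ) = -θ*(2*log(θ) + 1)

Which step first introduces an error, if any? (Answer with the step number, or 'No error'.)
Step 3

Step 3 is incorrect due to a sign flip.
The step shows: -θ*(2*log(θ) + 1)
The correct value should be: θ*(2*log(θ) + 1)

Explanation: The sign of the whole expression was flipped: the term θ*(2*log(θ) + 1) was incorrectly written as -θ*(2*log(θ) + 1)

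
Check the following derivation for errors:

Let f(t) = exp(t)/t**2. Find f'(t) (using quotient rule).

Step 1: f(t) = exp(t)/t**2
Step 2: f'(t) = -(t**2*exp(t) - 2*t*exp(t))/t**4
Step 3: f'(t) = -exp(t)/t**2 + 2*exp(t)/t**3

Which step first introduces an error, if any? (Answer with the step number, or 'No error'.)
Step 2

Step 2 is incorrect due to a sign flip.
The step shows: -(t**2*exp(t) - 2*t*exp(t))/t**4
The correct value should be: (t**2*exp(t) - 2*t*exp(t))/t**4

Explanation: The sign of the whole expression was flipped: the term (t**2*exp(t) - 2*t*exp(t))/t**4 was incorrectly written as -(t**2*exp(t) - 2*t*exp(t))/t**4
The later steps are derived from this incorrect expression, so the error originates in Step 2.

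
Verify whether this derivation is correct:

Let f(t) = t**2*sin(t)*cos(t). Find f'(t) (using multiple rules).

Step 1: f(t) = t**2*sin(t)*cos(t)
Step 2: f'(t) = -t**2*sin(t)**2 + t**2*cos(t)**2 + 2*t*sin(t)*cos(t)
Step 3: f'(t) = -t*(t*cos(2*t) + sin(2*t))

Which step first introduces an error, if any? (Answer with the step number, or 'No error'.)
Step 3

Step 3 is incorrect due to a sign flip.
The step shows: -t*(t*cos(2*t) + sin(2*t))
The correct value should be: t*(t*cos(2*t) + sin(2*t))

Explanation: The sign of the whole expression was flipped: the term t*(t*cos(2*t) + sin(2*t)) was incorrectly written as -t*(t*cos(2*t) + sin(2*t))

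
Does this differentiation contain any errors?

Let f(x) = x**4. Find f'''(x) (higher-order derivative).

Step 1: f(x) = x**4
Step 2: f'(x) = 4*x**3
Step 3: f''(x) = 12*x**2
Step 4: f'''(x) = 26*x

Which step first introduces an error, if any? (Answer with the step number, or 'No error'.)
Step 4

Step 4 is incorrect due to a wrong coefficient.
The step shows: 26*x
The correct value should be: 24*x

Explanation: The coefficient 24 was incorrectly written as 26: the term 24*x was incorrectly written as 26*x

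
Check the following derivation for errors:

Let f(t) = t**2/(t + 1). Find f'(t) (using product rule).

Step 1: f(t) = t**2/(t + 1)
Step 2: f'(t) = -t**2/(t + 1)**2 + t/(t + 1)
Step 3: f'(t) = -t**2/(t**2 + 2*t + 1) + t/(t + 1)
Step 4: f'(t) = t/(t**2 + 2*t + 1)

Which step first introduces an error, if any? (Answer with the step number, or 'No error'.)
Step 2

Step 2 is incorrect due to a wrong coefficient.
The step shows: -t**2/(t + 1)**2 + t/(t + 1)
The correct value should be: -t**2/(t + 1)**2 + 2*t/(t + 1)

Explanation: The coefficient 2 was incorrectly written as 1: the term 2*t/(t + 1) was incorrectly written as t/(t + 1)
The later steps are derived from this incorrect expression, so the error originates in Step 2.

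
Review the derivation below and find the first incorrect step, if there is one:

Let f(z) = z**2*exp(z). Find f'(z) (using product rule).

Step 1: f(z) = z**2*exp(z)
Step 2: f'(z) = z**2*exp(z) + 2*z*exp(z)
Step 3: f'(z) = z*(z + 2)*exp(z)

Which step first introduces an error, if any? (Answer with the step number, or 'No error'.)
No error

All steps in this derivation are correct.
The final answer f'(z) = z*(z + 2)*exp(z) is valid.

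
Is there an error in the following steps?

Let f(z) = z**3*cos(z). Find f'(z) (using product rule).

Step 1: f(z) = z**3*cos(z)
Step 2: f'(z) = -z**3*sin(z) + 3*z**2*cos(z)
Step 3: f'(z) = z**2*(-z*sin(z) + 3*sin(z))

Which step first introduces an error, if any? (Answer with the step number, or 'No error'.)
Step 3

Step 3 is incorrect due to a wrong trig function.
The step shows: z**2*(-z*sin(z) + 3*sin(z))
The correct value should be: z**2*(-z*sin(z) + 3*cos(z))

Explanation: cos(z) was incorrectly written as sin(z): the term z**2*(-z*sin(z) + 3*cos(z)) was incorrectly written as z**2*(-z*sin(z) + 3*sin(z))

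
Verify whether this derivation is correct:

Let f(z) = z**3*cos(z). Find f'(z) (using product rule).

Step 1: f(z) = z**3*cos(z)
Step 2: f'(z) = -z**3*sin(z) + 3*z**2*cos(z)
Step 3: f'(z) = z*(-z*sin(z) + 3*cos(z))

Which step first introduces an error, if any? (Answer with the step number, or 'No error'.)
Step 3

Step 3 is incorrect due to a wrong exponent.
The step shows: z*(-z*sin(z) + 3*cos(z))
The correct value should be: z**2*(-z*sin(z) + 3*cos(z))

Explanation: The exponent 2 on z was incorrectly written as 1: the term z**2*(-z*sin(z) + 3*cos(z)) was incorrectly written as z*(-z*sin(z) + 3*cos(z))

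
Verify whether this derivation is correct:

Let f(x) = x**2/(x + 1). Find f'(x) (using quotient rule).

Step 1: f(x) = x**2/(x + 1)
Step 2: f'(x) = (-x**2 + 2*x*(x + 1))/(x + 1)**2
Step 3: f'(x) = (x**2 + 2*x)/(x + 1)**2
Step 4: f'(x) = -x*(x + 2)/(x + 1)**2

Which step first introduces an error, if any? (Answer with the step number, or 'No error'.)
Step 4

Step 4 is incorrect due to a sign flip.
The step shows: -x*(x + 2)/(x + 1)**2
The correct value should be: x*(x + 2)/(x + 1)**2

Explanation: The sign of the whole expression was flipped: the term x*(x + 2)/(x + 1)**2 was incorrectly written as -x*(x + 2)/(x + 1)**2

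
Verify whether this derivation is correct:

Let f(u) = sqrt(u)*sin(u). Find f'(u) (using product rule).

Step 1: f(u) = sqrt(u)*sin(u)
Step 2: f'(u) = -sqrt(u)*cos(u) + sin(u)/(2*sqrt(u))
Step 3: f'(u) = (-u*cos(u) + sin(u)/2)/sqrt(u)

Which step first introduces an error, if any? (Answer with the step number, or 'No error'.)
Step 2

Step 2 is incorrect due to a sign flip.
The step shows: -sqrt(u)*cos(u) + sin(u)/(2*sqrt(u))
The correct value should be: sqrt(u)*cos(u) + sin(u)/(2*sqrt(u))

Explanation: The sign of one term was flipped: the term sqrt(u)*cos(u) was incorrectly written as -sqrt(u)*cos(u)
The later steps are derived from this incorrect expression, so the error originates in Step 2.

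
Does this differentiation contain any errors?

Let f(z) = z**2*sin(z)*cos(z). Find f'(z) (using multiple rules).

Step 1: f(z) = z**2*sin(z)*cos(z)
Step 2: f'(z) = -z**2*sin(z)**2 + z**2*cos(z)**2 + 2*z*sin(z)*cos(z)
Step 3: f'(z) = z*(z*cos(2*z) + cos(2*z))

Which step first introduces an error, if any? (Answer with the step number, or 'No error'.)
Step 3

Step 3 is incorrect due to a wrong trig function.
The step shows: z*(z*cos(2*z) + cos(2*z))
The correct value should be: z*(z*cos(2*z) + sin(2*z))

Explanation: sin(2*z) was incorrectly written as cos(2*z): the term z*(z*cos(2*z) + sin(2*z)) was incorrectly written as z*(z*cos(2*z) + cos(2*z))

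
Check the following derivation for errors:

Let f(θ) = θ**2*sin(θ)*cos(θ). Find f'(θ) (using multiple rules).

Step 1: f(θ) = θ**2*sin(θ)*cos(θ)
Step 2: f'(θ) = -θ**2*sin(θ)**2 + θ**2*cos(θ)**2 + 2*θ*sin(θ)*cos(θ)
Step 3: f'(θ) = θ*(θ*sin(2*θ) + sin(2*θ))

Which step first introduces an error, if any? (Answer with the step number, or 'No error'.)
Step 3

Step 3 is incorrect due to a wrong trig function.
The step shows: θ*(θ*sin(2*θ) + sin(2*θ))
The correct value should be: θ*(θ*cos(2*θ) + sin(2*θ))

Explanation: cos(2*θ) was incorrectly written as sin(2*θ): the term θ*(θ*cos(2*θ) + sin(2*θ)) was incorrectly written as θ*(θ*sin(2*θ) + sin(2*θ))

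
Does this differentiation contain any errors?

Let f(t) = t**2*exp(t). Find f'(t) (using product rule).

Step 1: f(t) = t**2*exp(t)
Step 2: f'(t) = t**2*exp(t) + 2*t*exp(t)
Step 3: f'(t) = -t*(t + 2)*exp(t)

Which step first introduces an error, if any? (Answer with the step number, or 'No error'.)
Step 3

Step 3 is incorrect due to a sign flip.
The step shows: -t*(t + 2)*exp(t)
The correct value should be: t*(t + 2)*exp(t)

Explanation: The sign of the whole expression was flipped: the term t*(t + 2)*exp(t) was incorrectly written as -t*(t + 2)*exp(t)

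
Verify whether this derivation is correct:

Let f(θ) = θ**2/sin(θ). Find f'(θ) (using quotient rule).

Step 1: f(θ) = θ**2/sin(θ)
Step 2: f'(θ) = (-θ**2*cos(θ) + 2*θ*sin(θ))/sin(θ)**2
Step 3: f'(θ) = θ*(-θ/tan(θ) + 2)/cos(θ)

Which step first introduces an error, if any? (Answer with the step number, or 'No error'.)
Step 3

Step 3 is incorrect due to a wrong trig function.
The step shows: θ*(-θ/tan(θ) + 2)/cos(θ)
The correct value should be: θ*(-θ/tan(θ) + 2)/sin(θ)

Explanation: sin(θ) was incorrectly written as cos(θ): the term θ*(-θ/tan(θ) + 2)/sin(θ) was incorrectly written as θ*(-θ/tan(θ) + 2)/cos(θ)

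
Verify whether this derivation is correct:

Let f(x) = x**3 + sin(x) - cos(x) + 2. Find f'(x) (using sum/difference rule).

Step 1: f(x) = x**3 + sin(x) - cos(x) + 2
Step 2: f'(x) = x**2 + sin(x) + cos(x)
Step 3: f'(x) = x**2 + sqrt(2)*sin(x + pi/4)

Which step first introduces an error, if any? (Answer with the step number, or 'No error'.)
Step 2

Step 2 is incorrect due to a wrong coefficient.
The step shows: x**2 + sin(x) + cos(x)
The correct value should be: 3*x**2 + sin(x) + cos(x)

Explanation: The coefficient 3 was incorrectly written as 1: the term 3*x**2 was incorrectly written as x**2
The later steps are derived from this incorrect expression, so the error originates in Step 2.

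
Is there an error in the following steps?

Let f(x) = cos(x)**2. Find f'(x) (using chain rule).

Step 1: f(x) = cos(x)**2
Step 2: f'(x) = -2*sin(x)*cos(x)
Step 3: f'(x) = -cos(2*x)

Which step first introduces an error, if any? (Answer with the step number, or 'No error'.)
Step 3

Step 3 is incorrect due to a wrong trig function.
The step shows: -cos(2*x)
The correct value should be: -sin(2*x)

Explanation: sin(2*x) was incorrectly written as cos(2*x): the term -sin(2*x) was incorrectly written as -cos(2*x)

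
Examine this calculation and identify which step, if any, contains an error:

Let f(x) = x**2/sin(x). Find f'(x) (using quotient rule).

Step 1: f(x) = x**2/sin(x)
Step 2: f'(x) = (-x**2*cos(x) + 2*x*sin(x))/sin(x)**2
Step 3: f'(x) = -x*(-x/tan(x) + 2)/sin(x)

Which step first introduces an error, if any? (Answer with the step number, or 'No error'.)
Step 3

Step 3 is incorrect due to a sign flip.
The step shows: -x*(-x/tan(x) + 2)/sin(x)
The correct value should be: x*(-x/tan(x) + 2)/sin(x)

Explanation: The sign of the whole expression was flipped: the term x*(-x/tan(x) + 2)/sin(x) was incorrectly written as -x*(-x/tan(x) + 2)/sin(x)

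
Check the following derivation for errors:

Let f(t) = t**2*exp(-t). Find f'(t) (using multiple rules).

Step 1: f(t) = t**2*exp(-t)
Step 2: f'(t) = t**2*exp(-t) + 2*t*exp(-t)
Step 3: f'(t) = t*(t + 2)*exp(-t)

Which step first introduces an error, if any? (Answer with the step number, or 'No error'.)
Step 2

Step 2 is incorrect due to a sign flip.
The step shows: t**2*exp(-t) + 2*t*exp(-t)
The correct value should be: -t**2*exp(-t) + 2*t*exp(-t)

Explanation: The sign of one term was flipped: the term -t**2*exp(-t) was incorrectly written as t**2*exp(-t)
The later steps are derived from this incorrect expression, so the error originates in Step 2.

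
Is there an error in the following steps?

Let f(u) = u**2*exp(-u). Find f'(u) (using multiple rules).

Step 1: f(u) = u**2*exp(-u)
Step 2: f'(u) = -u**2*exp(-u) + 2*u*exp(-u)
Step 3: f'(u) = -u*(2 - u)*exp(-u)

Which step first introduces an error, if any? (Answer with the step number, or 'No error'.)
Step 3

Step 3 is incorrect due to a sign flip.
The step shows: -u*(2 - u)*exp(-u)
The correct value should be: u*(2 - u)*exp(-u)

Explanation: The sign of the whole expression was flipped: the term u*(2 - u)*exp(-u) was incorrectly written as -u*(2 - u)*exp(-u)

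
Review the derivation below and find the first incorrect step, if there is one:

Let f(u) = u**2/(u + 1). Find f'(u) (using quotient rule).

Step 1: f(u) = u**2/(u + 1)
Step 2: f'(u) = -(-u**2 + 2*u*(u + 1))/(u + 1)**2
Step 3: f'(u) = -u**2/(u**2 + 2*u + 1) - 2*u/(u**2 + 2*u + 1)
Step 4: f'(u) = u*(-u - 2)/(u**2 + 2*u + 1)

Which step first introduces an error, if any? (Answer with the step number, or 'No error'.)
Step 2

Step 2 is incorrect due to a sign flip.
The step shows: -(-u**2 + 2*u*(u + 1))/(u + 1)**2
The correct value should be: (-u**2 + 2*u*(u + 1))/(u + 1)**2

Explanation: The sign of the whole expression was flipped: the term (-u**2 + 2*u*(u + 1))/(u + 1)**2 was incorrectly written as -(-u**2 + 2*u*(u + 1))/(u + 1)**2
The later steps are derived from this incorrect expression, so the error originates in Step 2.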